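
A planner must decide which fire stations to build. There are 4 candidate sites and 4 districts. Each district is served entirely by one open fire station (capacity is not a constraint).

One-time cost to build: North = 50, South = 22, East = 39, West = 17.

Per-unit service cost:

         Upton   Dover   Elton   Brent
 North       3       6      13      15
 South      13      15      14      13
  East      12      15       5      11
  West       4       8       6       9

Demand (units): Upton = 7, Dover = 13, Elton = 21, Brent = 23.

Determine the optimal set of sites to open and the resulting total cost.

For any fixed open set, each district goes to its cheapest open site; total = fixed + service.
{West}: Upton→West 4·7=28, Dover→West 8·13=104, Elton→West 6·21=126, Brent→West 9·23=207. Service 465; fixed 17; total 482.
{North, West}: service 432 + fixed 67 = 499
{East, West}: service 444 + fixed 56 = 500
{North, South, East, West}: service 411 + fixed 128 = 539
(All 15 nonempty subsets were checked; West only is lowest.)

Open West only; minimum total cost 482.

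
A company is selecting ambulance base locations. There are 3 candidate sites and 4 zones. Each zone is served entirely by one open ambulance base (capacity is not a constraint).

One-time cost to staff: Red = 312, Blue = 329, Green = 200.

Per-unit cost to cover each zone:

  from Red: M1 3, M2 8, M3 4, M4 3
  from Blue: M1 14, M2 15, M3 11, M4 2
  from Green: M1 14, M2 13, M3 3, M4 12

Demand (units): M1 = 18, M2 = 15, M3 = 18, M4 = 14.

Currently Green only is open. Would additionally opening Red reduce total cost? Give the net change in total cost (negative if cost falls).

Current service cost with {Green}: 669.
Adding Red: each zone re-picks its cheapest; new service cost 270, saving 399.
Extra fixed cost: 312. Net change = 312 − 399 = -87.
(Totals: 869 → 782.)

Yes — net change −87 (cost falls by 87).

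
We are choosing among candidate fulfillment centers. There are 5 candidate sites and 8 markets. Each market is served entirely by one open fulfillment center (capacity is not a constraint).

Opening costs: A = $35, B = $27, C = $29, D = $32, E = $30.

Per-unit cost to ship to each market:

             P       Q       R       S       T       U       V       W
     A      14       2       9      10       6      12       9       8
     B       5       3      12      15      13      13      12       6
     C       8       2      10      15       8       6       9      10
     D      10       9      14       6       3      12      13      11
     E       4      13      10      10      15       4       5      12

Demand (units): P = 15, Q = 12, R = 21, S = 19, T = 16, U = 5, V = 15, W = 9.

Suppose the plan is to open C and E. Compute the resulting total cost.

Total cost: 856

Each market is assigned to its cheapest site among the open ones.
{C, E}: P→E 4·15=60, Q→C 2·12=24, R→C 10·21=210, S→E 10·19=190, T→C 8·16=128, U→E 4·5=20, V→E 5·15=75, W→C 10·9=90. Service 797; fixed 59; total 856.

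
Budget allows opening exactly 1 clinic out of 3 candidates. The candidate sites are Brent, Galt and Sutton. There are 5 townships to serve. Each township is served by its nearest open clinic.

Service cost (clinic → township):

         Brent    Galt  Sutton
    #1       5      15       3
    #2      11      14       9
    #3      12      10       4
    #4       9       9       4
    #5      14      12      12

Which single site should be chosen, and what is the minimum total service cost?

With exactly 1 open, each township uses its cheapest among the chosen.
{Sutton}: #1→Sutton 3, #2→Sutton 9, #3→Sutton 4, #4→Sutton 4, #5→Sutton 12. Service cost 32.
{Brent}: service cost 51
{Galt}: service cost 60
Among all 3 size-1 choices, {Sutton} is lowest.

Choose Sutton only; total service cost 32.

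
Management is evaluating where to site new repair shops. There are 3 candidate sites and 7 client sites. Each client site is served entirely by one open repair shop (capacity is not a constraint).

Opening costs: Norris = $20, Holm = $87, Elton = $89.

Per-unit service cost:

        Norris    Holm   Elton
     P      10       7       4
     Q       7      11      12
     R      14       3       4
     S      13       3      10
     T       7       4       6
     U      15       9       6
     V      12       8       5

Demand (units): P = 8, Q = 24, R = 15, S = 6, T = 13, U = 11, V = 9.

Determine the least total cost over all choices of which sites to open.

For any fixed open set, each client site goes to its cheapest open site; total = fixed + service.
{Norris, Holm}: P→Holm 7·8=56, Q→Norris 7·24=168, R→Holm 3·15=45, S→Holm 3·6=18, T→Holm 4·13=52, U→Holm 9·11=99, V→Holm 8·9=72. Service 510; fixed 107; total 617.
{Norris, Elton}: P→Elton 4·8=32, Q→Norris 7·24=168, R→Elton 4·15=60, S→Elton 10·6=60, T→Elton 6·13=78, U→Elton 6·11=66, V→Elton 5·9=45. Service 509; fixed 109; total 618.
{Norris, Holm, Elton}: P→Elton 4·8=32, Q→Norris 7·24=168, R→Holm 3·15=45, S→Holm 3·6=18, T→Holm 4·13=52, U→Elton 6·11=66, V→Elton 5·9=45. Service 426; fixed 196; total 622.
{Norris}: service 900 + fixed 20 = 920
No other subset beats 617.

Minimum total cost: 617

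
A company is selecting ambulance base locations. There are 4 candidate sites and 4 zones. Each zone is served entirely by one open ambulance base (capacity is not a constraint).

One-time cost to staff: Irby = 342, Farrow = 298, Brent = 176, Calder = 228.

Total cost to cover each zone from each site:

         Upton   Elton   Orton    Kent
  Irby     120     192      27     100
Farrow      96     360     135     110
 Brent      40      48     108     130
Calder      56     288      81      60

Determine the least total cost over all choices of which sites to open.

For any fixed open set, each zone goes to its cheapest open site; total = fixed + service.
{Brent}: Upton→Brent 40, Elton→Brent 48, Orton→Brent 108, Kent→Brent 130. Service 326; fixed 176; total 502.
{Brent, Calder}: service 229 + fixed 404 = 633
{Calder}: service 485 + fixed 228 = 713
{Irby, Farrow, Brent, Calder}: service 175 + fixed 1044 = 1219
(All 15 nonempty subsets were checked; Brent only is lowest.)

Minimum total cost: 502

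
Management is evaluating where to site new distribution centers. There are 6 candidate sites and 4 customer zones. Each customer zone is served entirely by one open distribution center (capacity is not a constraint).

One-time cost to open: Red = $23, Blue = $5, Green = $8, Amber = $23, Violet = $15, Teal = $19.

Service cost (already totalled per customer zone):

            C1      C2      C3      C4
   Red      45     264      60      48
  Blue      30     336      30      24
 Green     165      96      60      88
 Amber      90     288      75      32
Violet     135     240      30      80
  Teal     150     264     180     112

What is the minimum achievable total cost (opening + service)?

Minimum total cost: 193

For any fixed open set, each customer zone goes to its cheapest open site; total = fixed + service.
{Blue, Green}: C1→Blue 30, C2→Green 96, C3→Blue 30, C4→Blue 24. Service 180; fixed 13; total 193.
{Blue, Green, Violet}: C1→Blue 30, C2→Green 96, C3→Blue 30, C4→Blue 24. Service 180; fixed 28; total 208.
{Blue, Green, Teal}: service 180 + fixed 32 = 212
{Red, Blue, Green, Amber, Violet, Teal}: service 180 + fixed 93 = 273
No other subset beats 193.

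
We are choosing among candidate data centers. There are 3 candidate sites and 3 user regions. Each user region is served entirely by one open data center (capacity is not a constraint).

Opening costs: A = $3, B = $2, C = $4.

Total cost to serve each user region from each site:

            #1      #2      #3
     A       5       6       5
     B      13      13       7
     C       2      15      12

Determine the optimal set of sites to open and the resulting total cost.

Open A only; minimum total cost 19.

For any fixed open set, each user region goes to its cheapest open site; total = fixed + service.
{A}: #1→A 5, #2→A 6, #3→A 5. Service 16; fixed 3; total 19.
{A, C}: service 13 + fixed 7 = 20
{A, B}: #1→A 5, #2→A 6, #3→A 5. Service 16; fixed 5; total 21.
{A, B, C}: service 13 + fixed 9 = 22
(All 7 nonempty subsets were checked; A only is lowest.)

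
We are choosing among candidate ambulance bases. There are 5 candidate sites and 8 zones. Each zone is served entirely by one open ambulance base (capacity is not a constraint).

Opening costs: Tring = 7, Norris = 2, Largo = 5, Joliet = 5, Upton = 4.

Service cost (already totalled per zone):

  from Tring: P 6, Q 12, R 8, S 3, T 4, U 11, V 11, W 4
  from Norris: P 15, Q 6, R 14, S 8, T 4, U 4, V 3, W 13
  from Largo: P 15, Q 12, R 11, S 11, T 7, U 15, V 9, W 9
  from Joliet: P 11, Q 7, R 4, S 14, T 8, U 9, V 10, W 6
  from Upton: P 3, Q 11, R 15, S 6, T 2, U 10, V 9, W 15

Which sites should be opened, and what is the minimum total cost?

Open Norris, Joliet and Upton; minimum total cost 45.

For any fixed open set, each zone goes to its cheapest open site; total = fixed + service.
{Norris, Joliet, Upton}: P→Upton 3, Q→Norris 6, R→Joliet 4, S→Upton 6, T→Upton 2, U→Norris 4, V→Norris 3, W→Joliet 6. Service 34; fixed 11; total 45.
{Tring, Norris, Upton}: P→Upton 3, Q→Norris 6, R→Tring 8, S→Tring 3, T→Upton 2, U→Norris 4, V→Norris 3, W→Tring 4. Service 33; fixed 13; total 46.
{Tring, Norris}: service 38 + fixed 9 = 47
{Tring, Norris, Largo, Joliet, Upton}: service 29 + fixed 23 = 52
No other subset beats 45.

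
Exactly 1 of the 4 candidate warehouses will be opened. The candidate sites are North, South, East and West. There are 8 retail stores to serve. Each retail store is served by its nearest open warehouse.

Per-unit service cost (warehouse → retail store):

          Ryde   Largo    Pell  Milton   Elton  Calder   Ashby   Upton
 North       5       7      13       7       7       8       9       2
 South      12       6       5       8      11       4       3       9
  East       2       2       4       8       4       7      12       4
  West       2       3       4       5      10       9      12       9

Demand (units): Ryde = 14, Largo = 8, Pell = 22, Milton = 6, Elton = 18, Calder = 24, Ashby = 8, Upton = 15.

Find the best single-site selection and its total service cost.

With exactly 1 open, each retail store uses its cheapest among the chosen.
{East}: Ryde→East 2·14=28, Largo→East 2·8=16, Pell→East 4·22=88, Milton→East 8·6=48, Elton→East 4·18=72, Calder→East 7·24=168, Ashby→East 12·8=96, Upton→East 4·15=60. Service cost 576.
{West}: service cost 797
{South}: service cost 827
Among all 4 size-1 choices, {East} is lowest.

Choose East only; total service cost 576.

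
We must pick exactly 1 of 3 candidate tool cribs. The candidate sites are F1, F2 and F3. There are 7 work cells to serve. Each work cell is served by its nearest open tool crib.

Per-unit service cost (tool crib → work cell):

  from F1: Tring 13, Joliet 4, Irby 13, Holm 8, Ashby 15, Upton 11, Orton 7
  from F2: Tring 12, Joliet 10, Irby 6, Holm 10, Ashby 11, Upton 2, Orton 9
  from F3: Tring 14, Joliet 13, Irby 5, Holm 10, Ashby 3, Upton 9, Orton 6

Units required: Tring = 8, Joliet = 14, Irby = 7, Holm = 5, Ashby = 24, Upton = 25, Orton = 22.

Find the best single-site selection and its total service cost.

With exactly 1 open, each work cell uses its cheapest among the chosen.
{F3}: Tring→F3 14·8=112, Joliet→F3 13·14=182, Irby→F3 5·7=35, Holm→F3 10·5=50, Ashby→F3 3·24=72, Upton→F3 9·25=225, Orton→F3 6·22=132. Service cost 808.
{F2}: service cost 840
{F1}: service cost 1080
Among all 3 size-1 choices, {F3} is lowest.

Choose F3 only; total service cost 808.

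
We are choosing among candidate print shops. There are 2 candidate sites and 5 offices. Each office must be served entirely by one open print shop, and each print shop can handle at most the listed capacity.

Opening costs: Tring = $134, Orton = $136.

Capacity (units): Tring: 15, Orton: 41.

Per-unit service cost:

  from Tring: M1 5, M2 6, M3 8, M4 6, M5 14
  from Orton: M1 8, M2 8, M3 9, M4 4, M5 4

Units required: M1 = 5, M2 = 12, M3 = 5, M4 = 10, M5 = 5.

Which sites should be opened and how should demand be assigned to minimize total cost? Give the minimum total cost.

Open {Orton}: M1→Orton 8·5=40, M2→Orton 8·12=96, M3→Orton 9·5=45, M4→Orton 4·10=40, M5→Orton 4·5=20.
Loads: Orton carries 37/41. Service 241; fixed 136; total 377.
Next best feasible plan costs 487.

Minimum total cost: 377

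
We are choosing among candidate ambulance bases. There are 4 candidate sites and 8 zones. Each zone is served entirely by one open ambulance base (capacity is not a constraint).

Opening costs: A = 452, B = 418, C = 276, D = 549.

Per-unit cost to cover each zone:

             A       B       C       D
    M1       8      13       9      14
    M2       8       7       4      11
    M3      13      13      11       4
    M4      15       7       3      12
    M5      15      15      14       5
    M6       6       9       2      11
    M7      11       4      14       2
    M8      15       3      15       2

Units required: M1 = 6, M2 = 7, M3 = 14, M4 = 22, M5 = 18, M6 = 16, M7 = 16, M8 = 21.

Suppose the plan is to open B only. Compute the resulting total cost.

Each zone is assigned to its cheapest site among the open ones.
{B}: M1→B 13·6=78, M2→B 7·7=49, M3→B 13·14=182, M4→B 7·22=154, M5→B 15·18=270, M6→B 9·16=144, M7→B 4·16=64, M8→B 3·21=63. Service 1004; fixed 418; total 1422.

Total cost: 1422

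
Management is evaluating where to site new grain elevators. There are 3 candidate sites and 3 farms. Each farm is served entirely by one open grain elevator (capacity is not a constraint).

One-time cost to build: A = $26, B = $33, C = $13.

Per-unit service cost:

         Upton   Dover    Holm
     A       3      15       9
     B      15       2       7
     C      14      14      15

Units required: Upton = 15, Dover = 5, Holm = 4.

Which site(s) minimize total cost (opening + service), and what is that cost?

Open A and B; minimum total cost 142.

For any fixed open set, each farm goes to its cheapest open site; total = fixed + service.
{A, B}: Upton→A 3·15=45, Dover→B 2·5=10, Holm→B 7·4=28. Service 83; fixed 59; total 142.
{A, B, C}: Upton→A 3·15=45, Dover→B 2·5=10, Holm→B 7·4=28. Service 83; fixed 72; total 155.
{A}: service 156 + fixed 26 = 182
{C}: service 340 + fixed 13 = 353
No other subset beats 142.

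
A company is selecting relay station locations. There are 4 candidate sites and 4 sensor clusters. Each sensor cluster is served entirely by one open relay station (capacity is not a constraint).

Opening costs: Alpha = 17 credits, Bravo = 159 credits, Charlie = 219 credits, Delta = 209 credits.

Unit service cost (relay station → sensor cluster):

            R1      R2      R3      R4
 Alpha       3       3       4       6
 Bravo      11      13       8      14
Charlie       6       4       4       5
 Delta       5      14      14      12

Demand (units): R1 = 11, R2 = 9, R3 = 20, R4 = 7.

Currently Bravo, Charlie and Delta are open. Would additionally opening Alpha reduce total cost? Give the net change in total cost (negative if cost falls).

Yes — net change −14 (cost falls by 14).

Current service cost with {Bravo, Charlie, Delta}: 206.
Adding Alpha: each sensor cluster re-picks its cheapest; new service cost 175, saving 31.
Extra fixed cost: 17. Net change = 17 − 31 = -14.
(Totals: 793 → 779.)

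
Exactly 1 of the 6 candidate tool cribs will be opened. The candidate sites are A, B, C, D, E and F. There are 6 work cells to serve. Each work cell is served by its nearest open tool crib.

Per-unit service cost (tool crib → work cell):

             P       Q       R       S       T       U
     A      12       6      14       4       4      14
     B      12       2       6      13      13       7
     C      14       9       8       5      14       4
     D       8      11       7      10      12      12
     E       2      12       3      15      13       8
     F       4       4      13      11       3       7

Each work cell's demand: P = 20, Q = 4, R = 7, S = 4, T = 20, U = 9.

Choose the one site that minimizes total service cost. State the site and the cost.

Choose F only; total service cost 354.

With exactly 1 open, each work cell uses its cheapest among the chosen.
{F}: P→F 4·20=80, Q→F 4·4=16, R→F 13·7=91, S→F 11·4=44, T→F 3·20=60, U→F 7·9=63. Service cost 354.
{E}: service cost 501
{A}: service cost 584
Among all 6 size-1 choices, {F} is lowest.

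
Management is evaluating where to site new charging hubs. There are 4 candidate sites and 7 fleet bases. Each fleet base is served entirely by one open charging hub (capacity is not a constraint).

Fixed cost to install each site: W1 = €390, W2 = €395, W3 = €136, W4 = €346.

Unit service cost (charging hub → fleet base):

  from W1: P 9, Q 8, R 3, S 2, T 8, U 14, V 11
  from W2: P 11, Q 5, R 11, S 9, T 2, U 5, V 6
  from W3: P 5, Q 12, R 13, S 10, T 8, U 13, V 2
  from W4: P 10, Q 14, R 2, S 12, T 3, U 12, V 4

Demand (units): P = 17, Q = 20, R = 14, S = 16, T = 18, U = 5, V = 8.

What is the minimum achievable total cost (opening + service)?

Minimum total cost: 1028

For any fixed open set, each fleet base goes to its cheapest open site; total = fixed + service.
{W3}: P→W3 5·17=85, Q→W3 12·20=240, R→W3 13·14=182, S→W3 10·16=160, T→W3 8·18=144, U→W3 13·5=65, V→W3 2·8=16. Service 892; fixed 136; total 1028.
{W1, W3}: service 544 + fixed 526 = 1070
{W1}: service 689 + fixed 390 = 1079
{W1, W2, W3, W4}: service 322 + fixed 1267 = 1589
No other subset beats 1028.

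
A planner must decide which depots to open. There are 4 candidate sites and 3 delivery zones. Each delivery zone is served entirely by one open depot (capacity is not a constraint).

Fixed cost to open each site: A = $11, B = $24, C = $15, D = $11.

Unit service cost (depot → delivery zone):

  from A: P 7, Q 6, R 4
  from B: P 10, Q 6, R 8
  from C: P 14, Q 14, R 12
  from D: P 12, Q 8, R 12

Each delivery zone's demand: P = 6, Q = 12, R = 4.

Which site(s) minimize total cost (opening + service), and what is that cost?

For any fixed open set, each delivery zone goes to its cheapest open site; total = fixed + service.
{A}: P→A 7·6=42, Q→A 6·12=72, R→A 4·4=16. Service 130; fixed 11; total 141.
{A, D}: P→A 7·6=42, Q→A 6·12=72, R→A 4·4=16. Service 130; fixed 22; total 152.
{A, C}: service 130 + fixed 26 = 156
{A, B, C, D}: P→A 7·6=42, Q→A 6·12=72, R→A 4·4=16. Service 130; fixed 61; total 191.
No other subset beats 141.

Open A only; minimum total cost 141.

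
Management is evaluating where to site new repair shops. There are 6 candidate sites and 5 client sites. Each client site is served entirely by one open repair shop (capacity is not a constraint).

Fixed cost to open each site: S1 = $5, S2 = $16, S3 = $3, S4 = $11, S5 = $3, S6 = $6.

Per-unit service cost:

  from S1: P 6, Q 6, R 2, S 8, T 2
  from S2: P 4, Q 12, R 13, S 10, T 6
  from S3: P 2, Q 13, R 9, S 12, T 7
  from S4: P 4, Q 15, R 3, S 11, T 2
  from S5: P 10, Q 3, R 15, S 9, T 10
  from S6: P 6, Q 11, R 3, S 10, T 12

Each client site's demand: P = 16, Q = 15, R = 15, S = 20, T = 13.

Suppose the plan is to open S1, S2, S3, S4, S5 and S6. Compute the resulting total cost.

Each client site is assigned to its cheapest site among the open ones.
{S1, S2, S3, S4, S5, S6}: P→S3 2·16=32, Q→S5 3·15=45, R→S1 2·15=30, S→S1 8·20=160, T→S1 2·13=26. Service 293; fixed 44; total 337.

Total cost: 337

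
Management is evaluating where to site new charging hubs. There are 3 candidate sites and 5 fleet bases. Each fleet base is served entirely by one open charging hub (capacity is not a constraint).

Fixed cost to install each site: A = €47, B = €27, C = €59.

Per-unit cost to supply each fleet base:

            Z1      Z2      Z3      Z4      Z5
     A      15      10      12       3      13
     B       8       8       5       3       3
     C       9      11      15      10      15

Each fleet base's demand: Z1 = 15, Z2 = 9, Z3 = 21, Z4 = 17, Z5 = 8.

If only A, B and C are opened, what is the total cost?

Each fleet base is assigned to its cheapest site among the open ones.
{A, B, C}: Z1→B 8·15=120, Z2→B 8·9=72, Z3→B 5·21=105, Z4→A 3·17=51, Z5→B 3·8=24. Service 372; fixed 133; total 505.

Total cost: 505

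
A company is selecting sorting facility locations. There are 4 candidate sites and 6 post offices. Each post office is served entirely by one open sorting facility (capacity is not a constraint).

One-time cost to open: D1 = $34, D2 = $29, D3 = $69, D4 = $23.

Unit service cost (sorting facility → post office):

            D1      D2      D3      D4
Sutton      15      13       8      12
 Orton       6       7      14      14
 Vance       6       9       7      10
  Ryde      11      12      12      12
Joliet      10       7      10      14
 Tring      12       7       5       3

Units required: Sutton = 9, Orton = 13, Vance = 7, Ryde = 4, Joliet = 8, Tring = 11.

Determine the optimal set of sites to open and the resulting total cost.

For any fixed open set, each post office goes to its cheapest open site; total = fixed + service.
{D1, D4}: Sutton→D4 12·9=108, Orton→D1 6·13=78, Vance→D1 6·7=42, Ryde→D1 11·4=44, Joliet→D1 10·8=80, Tring→D4 3·11=33. Service 385; fixed 57; total 442.
{D1, D2, D4}: service 361 + fixed 86 = 447
{D2, D4}: Sutton→D4 12·9=108, Orton→D2 7·13=91, Vance→D2 9·7=63, Ryde→D2 12·4=48, Joliet→D2 7·8=56, Tring→D4 3·11=33. Service 399; fixed 52; total 451.
{D1, D2, D3, D4}: service 325 + fixed 155 = 480
(All 15 nonempty subsets were checked; D1 and D4 is lowest.)

Open D1 and D4; minimum total cost 442.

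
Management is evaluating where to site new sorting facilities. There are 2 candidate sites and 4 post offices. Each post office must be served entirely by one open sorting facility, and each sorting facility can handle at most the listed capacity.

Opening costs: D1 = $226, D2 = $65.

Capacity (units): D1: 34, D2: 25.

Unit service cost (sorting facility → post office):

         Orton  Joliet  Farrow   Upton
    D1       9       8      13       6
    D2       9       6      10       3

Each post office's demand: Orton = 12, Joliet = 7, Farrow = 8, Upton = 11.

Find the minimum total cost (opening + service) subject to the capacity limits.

Minimum total cost: 568

Open {D1, D2}: Orton→D1 9·12=108, Joliet→D1 8·7=56, Farrow→D2 10·8=80, Upton→D2 3·11=33.
Loads: D1 carries 19/34, D2 carries 19/25. Service 277; fixed 291; total 568.
Next best feasible plan costs 578.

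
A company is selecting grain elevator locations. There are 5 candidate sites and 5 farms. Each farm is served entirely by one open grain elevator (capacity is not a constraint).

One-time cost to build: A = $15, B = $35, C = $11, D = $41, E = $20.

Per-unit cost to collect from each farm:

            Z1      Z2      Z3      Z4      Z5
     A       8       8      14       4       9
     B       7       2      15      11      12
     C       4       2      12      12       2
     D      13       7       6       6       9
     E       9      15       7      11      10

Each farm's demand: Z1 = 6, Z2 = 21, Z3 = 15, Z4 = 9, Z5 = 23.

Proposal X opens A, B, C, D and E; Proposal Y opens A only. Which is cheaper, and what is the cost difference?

Proposal X: {A, B, C, D, E}: Z1→C 4·6=24, Z2→B 2·21=42, Z3→D 6·15=90, Z4→A 4·9=36, Z5→C 2·23=46. Service 238; fixed 122; total 360.
Proposal Y: {A}: Z1→A 8·6=48, Z2→A 8·21=168, Z3→A 14·15=210, Z4→A 4·9=36, Z5→A 9·23=207. Service 669; fixed 15; total 684.
Difference: |360 − 684| = 324.

Proposal X is cheaper by 324.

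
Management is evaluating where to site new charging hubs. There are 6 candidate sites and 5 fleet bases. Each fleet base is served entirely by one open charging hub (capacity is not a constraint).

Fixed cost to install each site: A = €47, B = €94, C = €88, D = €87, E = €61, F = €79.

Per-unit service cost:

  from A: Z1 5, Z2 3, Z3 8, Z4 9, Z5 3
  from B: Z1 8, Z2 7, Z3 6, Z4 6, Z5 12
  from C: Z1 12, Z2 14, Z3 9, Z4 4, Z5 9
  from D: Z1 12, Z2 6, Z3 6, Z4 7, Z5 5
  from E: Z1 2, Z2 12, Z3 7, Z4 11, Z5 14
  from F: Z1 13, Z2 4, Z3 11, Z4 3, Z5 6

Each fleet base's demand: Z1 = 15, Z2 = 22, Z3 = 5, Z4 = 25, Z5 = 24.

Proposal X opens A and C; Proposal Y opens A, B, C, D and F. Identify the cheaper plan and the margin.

Proposal X is cheaper by 225.

Proposal X: {A, C}: Z1→A 5·15=75, Z2→A 3·22=66, Z3→A 8·5=40, Z4→C 4·25=100, Z5→A 3·24=72. Service 353; fixed 135; total 488.
Proposal Y: {A, B, C, D, F}: Z1→A 5·15=75, Z2→A 3·22=66, Z3→B 6·5=30, Z4→F 3·25=75, Z5→A 3·24=72. Service 318; fixed 395; total 713.
Difference: |488 − 713| = 225.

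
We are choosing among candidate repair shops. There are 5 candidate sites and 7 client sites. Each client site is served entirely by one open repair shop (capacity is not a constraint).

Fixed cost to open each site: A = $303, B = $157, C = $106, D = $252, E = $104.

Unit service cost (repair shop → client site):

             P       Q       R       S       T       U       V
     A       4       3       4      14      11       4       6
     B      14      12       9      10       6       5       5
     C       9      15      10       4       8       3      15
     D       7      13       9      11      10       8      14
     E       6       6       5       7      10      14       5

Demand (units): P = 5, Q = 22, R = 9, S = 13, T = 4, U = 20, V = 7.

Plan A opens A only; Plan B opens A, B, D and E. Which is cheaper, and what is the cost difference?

Plan A is cheaper by 395.

Plan A: {A}: P→A 4·5=20, Q→A 3·22=66, R→A 4·9=36, S→A 14·13=182, T→A 11·4=44, U→A 4·20=80, V→A 6·7=42. Service 470; fixed 303; total 773.
Plan B: {A, B, D, E}: P→A 4·5=20, Q→A 3·22=66, R→A 4·9=36, S→E 7·13=91, T→B 6·4=24, U→A 4·20=80, V→B 5·7=35. Service 352; fixed 816; total 1168.
Difference: |773 − 1168| = 395.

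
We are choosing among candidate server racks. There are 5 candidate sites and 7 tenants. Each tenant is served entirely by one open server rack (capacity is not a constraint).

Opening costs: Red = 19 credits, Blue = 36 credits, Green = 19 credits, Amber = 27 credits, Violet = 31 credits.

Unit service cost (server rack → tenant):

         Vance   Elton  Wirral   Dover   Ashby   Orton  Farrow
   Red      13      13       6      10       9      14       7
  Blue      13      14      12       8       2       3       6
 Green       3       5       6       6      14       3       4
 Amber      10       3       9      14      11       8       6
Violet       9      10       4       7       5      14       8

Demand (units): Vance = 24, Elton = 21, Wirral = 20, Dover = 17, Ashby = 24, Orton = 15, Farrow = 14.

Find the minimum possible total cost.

For any fixed open set, each tenant goes to its cheapest open site; total = fixed + service.
{Blue, Green, Amber, Violet}: Vance→Green 3·24=72, Elton→Amber 3·21=63, Wirral→Violet 4·20=80, Dover→Green 6·17=102, Ashby→Blue 2·24=48, Orton→Blue 3·15=45, Farrow→Green 4·14=56. Service 466; fixed 113; total 579.
{Blue, Green, Amber}: Vance→Green 3·24=72, Elton→Amber 3·21=63, Wirral→Green 6·20=120, Dover→Green 6·17=102, Ashby→Blue 2·24=48, Orton→Blue 3·15=45, Farrow→Green 4·14=56. Service 506; fixed 82; total 588.
{Blue, Green, Violet}: service 508 + fixed 86 = 594
{Red, Blue, Green, Amber, Violet}: service 466 + fixed 132 = 598
No other subset beats 579.

Minimum total cost: 579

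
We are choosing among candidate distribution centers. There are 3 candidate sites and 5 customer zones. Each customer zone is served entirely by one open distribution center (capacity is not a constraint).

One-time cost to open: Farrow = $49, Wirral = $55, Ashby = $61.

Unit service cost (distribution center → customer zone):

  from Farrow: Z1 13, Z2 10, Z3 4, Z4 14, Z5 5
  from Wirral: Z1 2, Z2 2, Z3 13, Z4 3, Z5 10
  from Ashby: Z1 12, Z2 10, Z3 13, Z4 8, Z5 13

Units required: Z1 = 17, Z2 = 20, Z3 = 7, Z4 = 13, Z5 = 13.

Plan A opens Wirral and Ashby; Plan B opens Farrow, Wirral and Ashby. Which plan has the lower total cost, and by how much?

Plan A: {Wirral, Ashby}: Z1→Wirral 2·17=34, Z2→Wirral 2·20=40, Z3→Wirral 13·7=91, Z4→Wirral 3·13=39, Z5→Wirral 10·13=130. Service 334; fixed 116; total 450.
Plan B: {Farrow, Wirral, Ashby}: Z1→Wirral 2·17=34, Z2→Wirral 2·20=40, Z3→Farrow 4·7=28, Z4→Wirral 3·13=39, Z5→Farrow 5·13=65. Service 206; fixed 165; total 371.
Difference: |450 − 371| = 79.

Plan B is cheaper by 79.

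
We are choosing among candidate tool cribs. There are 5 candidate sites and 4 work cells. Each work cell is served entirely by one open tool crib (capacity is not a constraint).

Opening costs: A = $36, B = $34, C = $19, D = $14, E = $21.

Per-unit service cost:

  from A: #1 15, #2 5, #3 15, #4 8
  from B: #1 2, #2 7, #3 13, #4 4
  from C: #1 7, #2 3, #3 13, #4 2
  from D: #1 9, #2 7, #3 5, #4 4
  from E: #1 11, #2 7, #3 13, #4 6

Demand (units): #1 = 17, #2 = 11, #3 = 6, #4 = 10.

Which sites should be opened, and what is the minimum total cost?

Open B, C and D; minimum total cost 184.

For any fixed open set, each work cell goes to its cheapest open site; total = fixed + service.
{B, C, D}: #1→B 2·17=34, #2→C 3·11=33, #3→D 5·6=30, #4→C 2·10=20. Service 117; fixed 67; total 184.
{B, C, D, E}: service 117 + fixed 88 = 205
{B, C}: service 165 + fixed 53 = 218
{A, B, C, D, E}: service 117 + fixed 124 = 241
No other subset beats 184.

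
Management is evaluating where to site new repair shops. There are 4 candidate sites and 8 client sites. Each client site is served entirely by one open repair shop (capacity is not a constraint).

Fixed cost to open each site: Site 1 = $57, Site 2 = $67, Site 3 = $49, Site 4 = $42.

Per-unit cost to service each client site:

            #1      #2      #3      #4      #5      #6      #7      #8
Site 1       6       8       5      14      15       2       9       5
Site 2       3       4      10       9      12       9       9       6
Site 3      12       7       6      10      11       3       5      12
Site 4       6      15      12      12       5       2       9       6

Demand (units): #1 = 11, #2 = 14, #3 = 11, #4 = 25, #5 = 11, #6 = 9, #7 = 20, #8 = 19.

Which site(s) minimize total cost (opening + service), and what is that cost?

Open Site 2, Site 3 and Site 4; minimum total cost 825.

For any fixed open set, each client site goes to its cheapest open site; total = fixed + service.
{Site 2, Site 3, Site 4}: #1→Site 2 3·11=33, #2→Site 2 4·14=56, #3→Site 3 6·11=66, #4→Site 2 9·25=225, #5→Site 4 5·11=55, #6→Site 4 2·9=18, #7→Site 3 5·20=100, #8→Site 2 6·19=114. Service 667; fixed 158; total 825.
{Site 1, Site 2, Site 3, Site 4}: service 637 + fixed 215 = 852
{Site 2, Site 3}: service 742 + fixed 116 = 858
{Site 4}: service 1075 + fixed 42 = 1117
(All 15 nonempty subsets were checked; Site 2, Site 3 and Site 4 is lowest.)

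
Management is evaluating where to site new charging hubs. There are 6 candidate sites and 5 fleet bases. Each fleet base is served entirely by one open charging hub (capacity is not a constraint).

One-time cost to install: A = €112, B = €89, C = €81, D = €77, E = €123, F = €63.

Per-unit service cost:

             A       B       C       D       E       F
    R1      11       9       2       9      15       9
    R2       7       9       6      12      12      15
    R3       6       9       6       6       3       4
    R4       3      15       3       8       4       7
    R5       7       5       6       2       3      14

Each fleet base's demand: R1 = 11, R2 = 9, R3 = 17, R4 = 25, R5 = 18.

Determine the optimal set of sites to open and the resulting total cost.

For any fixed open set, each fleet base goes to its cheapest open site; total = fixed + service.
{C}: R1→C 2·11=22, R2→C 6·9=54, R3→C 6·17=102, R4→C 3·25=75, R5→C 6·18=108. Service 361; fixed 81; total 442.
{C, D}: R1→C 2·11=22, R2→C 6·9=54, R3→C 6·17=102, R4→C 3·25=75, R5→D 2·18=36. Service 289; fixed 158; total 447.
{C, E}: R1→C 2·11=22, R2→C 6·9=54, R3→E 3·17=51, R4→C 3·25=75, R5→E 3·18=54. Service 256; fixed 204; total 460.
{A, B, C, D, E, F}: R1→C 2·11=22, R2→C 6·9=54, R3→E 3·17=51, R4→A 3·25=75, R5→D 2·18=36. Service 238; fixed 545; total 783.
No other subset beats 442.

Open C only; minimum total cost 442.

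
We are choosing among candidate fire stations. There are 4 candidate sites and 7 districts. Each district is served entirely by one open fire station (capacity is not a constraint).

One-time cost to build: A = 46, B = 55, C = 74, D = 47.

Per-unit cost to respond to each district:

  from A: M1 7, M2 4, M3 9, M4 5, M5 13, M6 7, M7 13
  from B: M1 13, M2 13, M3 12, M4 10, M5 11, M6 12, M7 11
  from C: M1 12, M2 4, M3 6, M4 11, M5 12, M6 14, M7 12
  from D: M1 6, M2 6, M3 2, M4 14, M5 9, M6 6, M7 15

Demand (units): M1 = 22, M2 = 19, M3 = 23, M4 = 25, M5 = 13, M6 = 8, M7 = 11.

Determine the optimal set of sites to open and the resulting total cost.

For any fixed open set, each district goes to its cheapest open site; total = fixed + service.
{A, D}: M1→D 6·22=132, M2→A 4·19=76, M3→D 2·23=46, M4→A 5·25=125, M5→D 9·13=117, M6→D 6·8=48, M7→A 13·11=143. Service 687; fixed 93; total 780.
{A, B, D}: M1→D 6·22=132, M2→A 4·19=76, M3→D 2·23=46, M4→A 5·25=125, M5→D 9·13=117, M6→D 6·8=48, M7→B 11·11=121. Service 665; fixed 148; total 813.
{A, C, D}: service 676 + fixed 167 = 843
{A, B, C, D}: M1→D 6·22=132, M2→A 4·19=76, M3→D 2·23=46, M4→A 5·25=125, M5→D 9·13=117, M6→D 6·8=48, M7→B 11·11=121. Service 665; fixed 222; total 887.
(All 15 nonempty subsets were checked; A and D is lowest.)

Open A and D; minimum total cost 780.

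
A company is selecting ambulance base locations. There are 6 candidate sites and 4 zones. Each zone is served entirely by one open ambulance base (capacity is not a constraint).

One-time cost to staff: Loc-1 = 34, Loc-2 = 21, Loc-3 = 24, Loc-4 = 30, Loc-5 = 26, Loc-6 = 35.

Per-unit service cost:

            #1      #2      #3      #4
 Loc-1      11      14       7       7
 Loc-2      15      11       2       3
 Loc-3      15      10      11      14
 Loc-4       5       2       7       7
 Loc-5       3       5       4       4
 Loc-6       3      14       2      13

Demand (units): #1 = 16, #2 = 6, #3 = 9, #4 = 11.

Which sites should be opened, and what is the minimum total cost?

Open Loc-2 and Loc-5; minimum total cost 176.

For any fixed open set, each zone goes to its cheapest open site; total = fixed + service.
{Loc-2, Loc-5}: #1→Loc-5 3·16=48, #2→Loc-5 5·6=30, #3→Loc-2 2·9=18, #4→Loc-2 3·11=33. Service 129; fixed 47; total 176.
{Loc-5}: service 158 + fixed 26 = 184
{Loc-2, Loc-4, Loc-5}: service 111 + fixed 77 = 188
{Loc-1, Loc-2, Loc-3, Loc-4, Loc-5, Loc-6}: service 111 + fixed 170 = 281
No other subset beats 176.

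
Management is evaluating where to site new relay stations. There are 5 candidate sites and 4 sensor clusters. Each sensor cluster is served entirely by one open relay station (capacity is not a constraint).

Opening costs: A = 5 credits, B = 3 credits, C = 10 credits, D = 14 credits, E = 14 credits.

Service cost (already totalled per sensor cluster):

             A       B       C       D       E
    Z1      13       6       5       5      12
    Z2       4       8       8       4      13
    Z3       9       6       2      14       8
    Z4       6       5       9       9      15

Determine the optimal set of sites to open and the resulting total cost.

For any fixed open set, each sensor cluster goes to its cheapest open site; total = fixed + service.
{B}: Z1→B 6, Z2→B 8, Z3→B 6, Z4→B 5. Service 25; fixed 3; total 28.
{A, B}: Z1→B 6, Z2→A 4, Z3→B 6, Z4→B 5. Service 21; fixed 8; total 29.
{A, C}: service 17 + fixed 15 = 32
{A, B, C, D, E}: service 16 + fixed 46 = 62
No other subset beats 28.

Open B only; minimum total cost 28.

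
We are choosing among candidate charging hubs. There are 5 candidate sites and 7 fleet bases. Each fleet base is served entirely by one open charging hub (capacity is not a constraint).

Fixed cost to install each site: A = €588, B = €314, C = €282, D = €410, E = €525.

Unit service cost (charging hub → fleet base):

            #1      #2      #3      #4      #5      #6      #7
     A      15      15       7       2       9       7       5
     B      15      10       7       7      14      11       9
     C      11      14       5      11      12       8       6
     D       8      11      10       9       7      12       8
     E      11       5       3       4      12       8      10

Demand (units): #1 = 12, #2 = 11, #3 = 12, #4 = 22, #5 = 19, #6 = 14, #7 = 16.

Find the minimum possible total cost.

Minimum total cost: 1306

For any fixed open set, each fleet base goes to its cheapest open site; total = fixed + service.
{C}: #1→C 11·12=132, #2→C 14·11=154, #3→C 5·12=60, #4→C 11·22=242, #5→C 12·19=228, #6→C 8·14=112, #7→C 6·16=96. Service 1024; fixed 282; total 1306.
{E}: service 811 + fixed 525 = 1336
{D}: #1→D 8·12=96, #2→D 11·11=121, #3→D 10·12=120, #4→D 9·22=198, #5→D 7·19=133, #6→D 12·14=168, #7→D 8·16=128. Service 964; fixed 410; total 1374.
{A, B, C, D, E}: service 542 + fixed 2119 = 2661
No other subset beats 1306.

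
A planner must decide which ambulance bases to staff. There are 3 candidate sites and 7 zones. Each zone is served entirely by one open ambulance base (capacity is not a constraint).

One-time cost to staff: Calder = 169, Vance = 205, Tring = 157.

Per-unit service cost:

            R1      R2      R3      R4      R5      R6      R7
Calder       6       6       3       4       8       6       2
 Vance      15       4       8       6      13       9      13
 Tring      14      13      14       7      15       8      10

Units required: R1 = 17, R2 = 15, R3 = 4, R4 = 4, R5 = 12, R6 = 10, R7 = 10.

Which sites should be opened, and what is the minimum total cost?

For any fixed open set, each zone goes to its cheapest open site; total = fixed + service.
{Calder}: R1→Calder 6·17=102, R2→Calder 6·15=90, R3→Calder 3·4=12, R4→Calder 4·4=16, R5→Calder 8·12=96, R6→Calder 6·10=60, R7→Calder 2·10=20. Service 396; fixed 169; total 565.
{Calder, Tring}: service 396 + fixed 326 = 722
{Calder, Vance}: service 366 + fixed 374 = 740
{Calder, Vance, Tring}: R1→Calder 6·17=102, R2→Vance 4·15=60, R3→Calder 3·4=12, R4→Calder 4·4=16, R5→Calder 8·12=96, R6→Calder 6·10=60, R7→Calder 2·10=20. Service 366; fixed 531; total 897.
(All 7 nonempty subsets were checked; Calder only is lowest.)

Open Calder only; minimum total cost 565.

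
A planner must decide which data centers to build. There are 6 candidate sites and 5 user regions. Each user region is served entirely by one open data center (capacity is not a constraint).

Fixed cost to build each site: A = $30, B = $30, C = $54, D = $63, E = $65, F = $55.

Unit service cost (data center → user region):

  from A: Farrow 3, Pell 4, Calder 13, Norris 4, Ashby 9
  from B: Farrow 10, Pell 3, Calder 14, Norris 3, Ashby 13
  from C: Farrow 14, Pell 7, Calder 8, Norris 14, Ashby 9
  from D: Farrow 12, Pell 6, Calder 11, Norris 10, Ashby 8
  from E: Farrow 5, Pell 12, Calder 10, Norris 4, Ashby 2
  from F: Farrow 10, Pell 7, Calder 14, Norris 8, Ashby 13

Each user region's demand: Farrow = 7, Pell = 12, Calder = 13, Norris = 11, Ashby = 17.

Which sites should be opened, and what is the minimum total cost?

For any fixed open set, each user region goes to its cheapest open site; total = fixed + service.
{B, E}: Farrow→E 5·7=35, Pell→B 3·12=36, Calder→E 10·13=130, Norris→B 3·11=33, Ashby→E 2·17=34. Service 268; fixed 95; total 363.
{A, E}: Farrow→A 3·7=21, Pell→A 4·12=48, Calder→E 10·13=130, Norris→A 4·11=44, Ashby→E 2·17=34. Service 277; fixed 95; total 372.
{A, B, E}: service 254 + fixed 125 = 379
{A, B, C, D, E, F}: Farrow→A 3·7=21, Pell→B 3·12=36, Calder→C 8·13=104, Norris→B 3·11=33, Ashby→E 2·17=34. Service 228; fixed 297; total 525.
No other subset beats 363.

Open B and E; minimum total cost 363.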